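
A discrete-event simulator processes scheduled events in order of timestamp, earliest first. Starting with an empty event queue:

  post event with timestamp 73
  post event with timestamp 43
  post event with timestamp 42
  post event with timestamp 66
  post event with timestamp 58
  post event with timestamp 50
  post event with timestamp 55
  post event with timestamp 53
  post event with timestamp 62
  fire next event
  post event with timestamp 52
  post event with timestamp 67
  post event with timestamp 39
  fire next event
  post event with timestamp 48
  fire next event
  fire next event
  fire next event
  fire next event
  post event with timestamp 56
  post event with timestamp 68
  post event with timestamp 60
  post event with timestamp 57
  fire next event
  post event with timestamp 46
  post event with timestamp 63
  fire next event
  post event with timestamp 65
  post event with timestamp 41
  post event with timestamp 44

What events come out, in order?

[42, 39, 43, 48, 50, 52, 53, 46]

insert 73 → {73}
insert 43 → {43, 73}
insert 42 → {42, 43, 73}
insert 66 → {42, 43, 66, 73}
insert 58 → {42, 43, 58, 66, 73}
insert 50 → {42, 43, 50, 58, 66, 73}
insert 55 → {42, 43, 50, 55, 58, 66, 73}
insert 53 → {42, 43, 50, 53, 55, 58, 66, 73}
insert 62 → {42, 43, 50, 53, 55, 58, 62, 66, 73}
fire next event → 42; now {43, 50, 53, 55, 58, 62, 66, 73}
insert 52 → {43, 50, 52, 53, 55, 58, 62, 66, 73}
insert 67 → {43, 50, 52, 53, 55, 58, 62, 66, 67, 73}
insert 39 → {39, 43, 50, 52, 53, 55, 58, 62, 66, 67, 73}
fire next event → 39; now {43, 50, 52, 53, 55, 58, 62, 66, 67, 73}
insert 48 → {43, 48, 50, 52, 53, 55, 58, 62, 66, 67, 73}
fire next event → 43; now {48, 50, 52, 53, 55, 58, 62, 66, 67, 73}
fire next event → 48; now {50, 52, 53, 55, 58, 62, 66, 67, 73}
fire next event → 50; now {52, 53, 55, 58, 62, 66, 67, 73}
fire next event → 52; now {53, 55, 58, 62, 66, 67, 73}
insert 56 → {53, 55, 56, 58, 62, 66, 67, 73}
insert 68 → {53, 55, 56, 58, 62, 66, 67, 68, 73}
insert 60 → {53, 55, 56, 58, 60, 62, 66, 67, 68, 73}
insert 57 → {53, 55, 56, 57, 58, 60, 62, 66, 67, 68, 73}
fire next event → 53; now {55, 56, 57, 58, 60, 62, 66, 67, 68, 73}
insert 46 → {46, 55, 56, 57, 58, 60, 62, 66, 67, 68, 73}
insert 63 → {46, 55, 56, 57, 58, 60, 62, 63, 66, 67, 68, 73}
fire next event → 46; now {55, 56, 57, 58, 60, 62, 63, 66, 67, 68, 73}
insert 65 → {55, 56, 57, 58, 60, 62, 63, 65, 66, 67, 68, 73}
insert 41 → {41, 55, 56, 57, 58, 60, 62, 63, 65, 66, 67, 68, 73}
insert 44 → {41, 44, 55, 56, 57, 58, 60, 62, 63, 65, 66, 67, 68, 73}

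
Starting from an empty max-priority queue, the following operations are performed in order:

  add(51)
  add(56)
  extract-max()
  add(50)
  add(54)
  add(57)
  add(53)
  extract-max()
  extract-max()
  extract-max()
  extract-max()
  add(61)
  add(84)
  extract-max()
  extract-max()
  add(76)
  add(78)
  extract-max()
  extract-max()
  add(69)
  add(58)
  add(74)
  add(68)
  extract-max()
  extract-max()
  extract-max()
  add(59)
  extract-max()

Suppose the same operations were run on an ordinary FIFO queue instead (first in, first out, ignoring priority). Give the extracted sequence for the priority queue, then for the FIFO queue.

priority queue: [56, 57, 54, 53, 51, 84, 61, 78, 76, 74, 69, 68, 59]; FIFO queue: 51, 56, 50, 54, 57, 53, 61, 84, 76, 78, 69, 58, 74

insert 51 → {51}
insert 56 → {56, 51}
extract-max → 56; now {51}
insert 50 → {51, 50}
insert 54 → {54, 51, 50}
insert 57 → {57, 54, 51, 50}
insert 53 → {57, 54, 53, 51, 50}
extract-max → 57; now {54, 53, 51, 50}
extract-max → 54; now {53, 51, 50}
extract-max → 53; now {51, 50}
extract-max → 51; now {50}
insert 61 → {61, 50}
insert 84 → {84, 61, 50}
extract-max → 84; now {61, 50}
extract-max → 61; now {50}
insert 76 → {76, 50}
insert 78 → {78, 76, 50}
extract-max → 78; now {76, 50}
extract-max → 76; now {50}
insert 69 → {69, 50}
insert 58 → {69, 58, 50}
insert 74 → {74, 69, 58, 50}
insert 68 → {74, 69, 68, 58, 50}
extract-max → 74; now {69, 68, 58, 50}
extract-max → 69; now {68, 58, 50}
extract-max → 68; now {58, 50}
insert 59 → {59, 58, 50}
extract-max → 59; now {58, 50}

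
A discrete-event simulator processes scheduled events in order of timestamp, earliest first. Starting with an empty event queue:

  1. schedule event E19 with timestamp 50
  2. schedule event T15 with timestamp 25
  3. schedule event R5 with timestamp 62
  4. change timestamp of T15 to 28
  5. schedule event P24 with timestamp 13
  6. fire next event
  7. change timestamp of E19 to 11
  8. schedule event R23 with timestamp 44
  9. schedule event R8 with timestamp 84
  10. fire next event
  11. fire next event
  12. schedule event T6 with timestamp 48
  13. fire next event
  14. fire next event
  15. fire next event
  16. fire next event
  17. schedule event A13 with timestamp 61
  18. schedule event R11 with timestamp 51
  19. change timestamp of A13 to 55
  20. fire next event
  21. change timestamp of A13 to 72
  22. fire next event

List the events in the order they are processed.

add E19 (timestamp 50) → {E19:50}
add T15 (timestamp 25) → {T15:25, E19:50}
add R5 (timestamp 62) → {T15:25, E19:50, R5:62}
update T15 to timestamp 28 → {T15:28, E19:50, R5:62}
add P24 (timestamp 13) → {P24:13, T15:28, E19:50, R5:62}
fire next event → P24; now {T15:28, E19:50, R5:62}
update E19 to timestamp 11 → {E19:11, T15:28, R5:62}
add R23 (timestamp 44) → {E19:11, T15:28, R23:44, R5:62}
add R8 (timestamp 84) → {E19:11, T15:28, R23:44, R5:62, R8:84}
fire next event → E19; now {T15:28, R23:44, R5:62, R8:84}
fire next event → T15; now {R23:44, R5:62, R8:84}
add T6 (timestamp 48) → {R23:44, T6:48, R5:62, R8:84}
fire next event → R23; now {T6:48, R5:62, R8:84}
fire next event → T6; now {R5:62, R8:84}
fire next event → R5; now {R8:84}
fire next event → R8; now {}
add A13 (timestamp 61) → {A13:61}
add R11 (timestamp 51) → {R11:51, A13:61}
update A13 to timestamp 55 → {R11:51, A13:55}
fire next event → R11; now {A13:55}
update A13 to timestamp 72 → {A13:72}
fire next event → A13; now {}

P24 → E19 → T15 → R23 → T6 → R5 → R8 → R11 → A13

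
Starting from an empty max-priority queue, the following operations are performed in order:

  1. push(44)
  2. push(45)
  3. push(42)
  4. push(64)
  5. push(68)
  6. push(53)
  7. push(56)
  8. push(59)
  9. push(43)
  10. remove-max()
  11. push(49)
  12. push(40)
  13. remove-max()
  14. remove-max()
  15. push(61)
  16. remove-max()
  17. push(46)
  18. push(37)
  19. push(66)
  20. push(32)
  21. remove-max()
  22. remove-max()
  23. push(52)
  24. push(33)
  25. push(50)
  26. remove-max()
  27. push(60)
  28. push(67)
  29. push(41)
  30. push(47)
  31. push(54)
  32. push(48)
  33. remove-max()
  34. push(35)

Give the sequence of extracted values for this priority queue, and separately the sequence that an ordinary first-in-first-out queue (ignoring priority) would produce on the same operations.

priority queue: 68 → 64 → 59 → 61 → 66 → 56 → 53 → 67; FIFO queue: [44, 45, 42, 64, 68, 53, 56, 59]

insert 44 → {44}
insert 45 → {45, 44}
insert 42 → {45, 44, 42}
insert 64 → {64, 45, 44, 42}
insert 68 → {68, 64, 45, 44, 42}
insert 53 → {68, 64, 53, 45, 44, 42}
insert 56 → {68, 64, 56, 53, 45, 44, 42}
insert 59 → {68, 64, 59, 56, 53, 45, 44, 42}
insert 43 → {68, 64, 59, 56, 53, 45, 44, 43, 42}
remove-max → 68; now {64, 59, 56, 53, 45, 44, 43, 42}
insert 49 → {64, 59, 56, 53, 49, 45, 44, 43, 42}
insert 40 → {64, 59, 56, 53, 49, 45, 44, 43, 42, 40}
remove-max → 64; now {59, 56, 53, 49, 45, 44, 43, 42, 40}
remove-max → 59; now {56, 53, 49, 45, 44, 43, 42, 40}
insert 61 → {61, 56, 53, 49, 45, 44, 43, 42, 40}
remove-max → 61; now {56, 53, 49, 45, 44, 43, 42, 40}
insert 46 → {56, 53, 49, 46, 45, 44, 43, 42, 40}
insert 37 → {56, 53, 49, 46, 45, 44, 43, 42, 40, 37}
insert 66 → {66, 56, 53, 49, 46, 45, 44, 43, 42, 40, 37}
insert 32 → {66, 56, 53, 49, 46, 45, 44, 43, 42, 40, 37, 32}
remove-max → 66; now {56, 53, 49, 46, 45, 44, 43, 42, 40, 37, 32}
remove-max → 56; now {53, 49, 46, 45, 44, 43, 42, 40, 37, 32}
insert 52 → {53, 52, 49, 46, 45, 44, 43, 42, 40, 37, 32}
insert 33 → {53, 52, 49, 46, 45, 44, 43, 42, 40, 37, 33, 32}
insert 50 → {53, 52, 50, 49, 46, 45, 44, 43, 42, 40, 37, 33, 32}
remove-max → 53; now {52, 50, 49, 46, 45, 44, 43, 42, 40, 37, 33, 32}
insert 60 → {60, 52, 50, 49, 46, 45, 44, 43, 42, 40, 37, 33, 32}
insert 67 → {67, 60, 52, 50, 49, 46, 45, 44, 43, 42, 40, 37, 33, 32}
insert 41 → {67, 60, 52, 50, 49, 46, 45, 44, 43, 42, 41, 40, 37, 33, 32}
insert 47 → {67, 60, 52, 50, 49, 47, 46, 45, 44, 43, 42, 41, 40, 37, 33, 32}
insert 54 → {67, 60, 54, 52, 50, 49, 47, 46, 45, 44, 43, 42, 41, 40, 37, 33, 32}
insert 48 → {67, 60, 54, 52, 50, 49, 48, 47, 46, 45, 44, 43, 42, 41, 40, 37, 33, 32}
remove-max → 67; now {60, 54, 52, 50, 49, 48, 47, 46, 45, 44, 43, 42, 41, 40, 37, 33, 32}
insert 35 → {60, 54, 52, 50, 49, 48, 47, 46, 45, 44, 43, 42, 41, 40, 37, 35, 33, 32}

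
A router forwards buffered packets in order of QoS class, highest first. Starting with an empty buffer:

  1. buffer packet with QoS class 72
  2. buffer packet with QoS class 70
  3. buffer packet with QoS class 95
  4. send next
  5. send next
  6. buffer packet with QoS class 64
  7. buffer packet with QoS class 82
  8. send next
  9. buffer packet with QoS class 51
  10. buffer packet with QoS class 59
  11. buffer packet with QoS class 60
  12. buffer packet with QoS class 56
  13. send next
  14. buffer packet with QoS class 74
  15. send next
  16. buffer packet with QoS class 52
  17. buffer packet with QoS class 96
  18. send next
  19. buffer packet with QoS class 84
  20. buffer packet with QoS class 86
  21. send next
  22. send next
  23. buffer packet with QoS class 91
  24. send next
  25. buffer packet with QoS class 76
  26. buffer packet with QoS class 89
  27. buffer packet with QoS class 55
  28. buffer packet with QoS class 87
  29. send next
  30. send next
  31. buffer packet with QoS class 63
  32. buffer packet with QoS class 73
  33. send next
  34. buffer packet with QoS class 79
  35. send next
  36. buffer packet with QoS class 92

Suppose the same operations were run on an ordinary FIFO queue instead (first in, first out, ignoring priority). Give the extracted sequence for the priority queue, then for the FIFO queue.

priority queue: [95, 72, 82, 70, 74, 96, 86, 84, 91, 89, 87, 76, 79]; FIFO queue: [72, 70, 95, 64, 82, 51, 59, 60, 56, 74, 52, 96, 84]

insert 72 → {72}
insert 70 → {72, 70}
insert 95 → {95, 72, 70}
send next → 95; now {72, 70}
send next → 72; now {70}
insert 64 → {70, 64}
insert 82 → {82, 70, 64}
send next → 82; now {70, 64}
insert 51 → {70, 64, 51}
insert 59 → {70, 64, 59, 51}
insert 60 → {70, 64, 60, 59, 51}
insert 56 → {70, 64, 60, 59, 56, 51}
send next → 70; now {64, 60, 59, 56, 51}
insert 74 → {74, 64, 60, 59, 56, 51}
send next → 74; now {64, 60, 59, 56, 51}
insert 52 → {64, 60, 59, 56, 52, 51}
insert 96 → {96, 64, 60, 59, 56, 52, 51}
send next → 96; now {64, 60, 59, 56, 52, 51}
insert 84 → {84, 64, 60, 59, 56, 52, 51}
insert 86 → {86, 84, 64, 60, 59, 56, 52, 51}
send next → 86; now {84, 64, 60, 59, 56, 52, 51}
send next → 84; now {64, 60, 59, 56, 52, 51}
insert 91 → {91, 64, 60, 59, 56, 52, 51}
send next → 91; now {64, 60, 59, 56, 52, 51}
insert 76 → {76, 64, 60, 59, 56, 52, 51}
insert 89 → {89, 76, 64, 60, 59, 56, 52, 51}
insert 55 → {89, 76, 64, 60, 59, 56, 55, 52, 51}
insert 87 → {89, 87, 76, 64, 60, 59, 56, 55, 52, 51}
send next → 89; now {87, 76, 64, 60, 59, 56, 55, 52, 51}
send next → 87; now {76, 64, 60, 59, 56, 55, 52, 51}
insert 63 → {76, 64, 63, 60, 59, 56, 55, 52, 51}
insert 73 → {76, 73, 64, 63, 60, 59, 56, 55, 52, 51}
send next → 76; now {73, 64, 63, 60, 59, 56, 55, 52, 51}
insert 79 → {79, 73, 64, 63, 60, 59, 56, 55, 52, 51}
send next → 79; now {73, 64, 63, 60, 59, 56, 55, 52, 51}
insert 92 → {92, 73, 64, 63, 60, 59, 56, 55, 52, 51}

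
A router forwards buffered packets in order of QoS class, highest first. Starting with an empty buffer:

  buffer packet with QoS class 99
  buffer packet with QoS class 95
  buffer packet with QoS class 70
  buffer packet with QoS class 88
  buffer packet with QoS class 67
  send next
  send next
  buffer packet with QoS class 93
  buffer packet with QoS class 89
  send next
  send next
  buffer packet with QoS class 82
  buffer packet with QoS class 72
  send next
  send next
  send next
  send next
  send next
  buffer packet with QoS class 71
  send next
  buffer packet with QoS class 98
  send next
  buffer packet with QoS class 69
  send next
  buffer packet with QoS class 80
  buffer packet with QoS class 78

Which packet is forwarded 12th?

insert 99 → {99}
insert 95 → {99, 95}
insert 70 → {99, 95, 70}
insert 88 → {99, 95, 88, 70}
insert 67 → {99, 95, 88, 70, 67}
send next → 99; now {95, 88, 70, 67}
send next → 95; now {88, 70, 67}
insert 93 → {93, 88, 70, 67}
insert 89 → {93, 89, 88, 70, 67}
send next → 93; now {89, 88, 70, 67}
send next → 89; now {88, 70, 67}
insert 82 → {88, 82, 70, 67}
insert 72 → {88, 82, 72, 70, 67}
send next → 88; now {82, 72, 70, 67}
send next → 82; now {72, 70, 67}
send next → 72; now {70, 67}
send next → 70; now {67}
send next → 67; now {}
insert 71 → {71}
send next → 71; now {}
insert 98 → {98}
send next → 98; now {}
insert 69 → {69}
send next → 69; now {}
insert 80 → {80}
insert 78 → {80, 78}

69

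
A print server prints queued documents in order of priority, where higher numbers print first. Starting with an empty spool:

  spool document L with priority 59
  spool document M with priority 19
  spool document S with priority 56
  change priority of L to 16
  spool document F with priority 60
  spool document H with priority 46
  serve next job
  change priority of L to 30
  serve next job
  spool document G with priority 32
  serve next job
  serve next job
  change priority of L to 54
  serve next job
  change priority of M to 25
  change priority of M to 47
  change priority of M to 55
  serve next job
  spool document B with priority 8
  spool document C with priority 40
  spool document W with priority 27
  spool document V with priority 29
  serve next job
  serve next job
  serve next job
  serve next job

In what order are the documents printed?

add L (priority 59) → {L:59}
add M (priority 19) → {L:59, M:19}
add S (priority 56) → {L:59, S:56, M:19}
update L to priority 16 → {S:56, M:19, L:16}
add F (priority 60) → {F:60, S:56, M:19, L:16}
add H (priority 46) → {F:60, S:56, H:46, M:19, L:16}
serve next job → F; now {S:56, H:46, M:19, L:16}
update L to priority 30 → {S:56, H:46, L:30, M:19}
serve next job → S; now {H:46, L:30, M:19}
add G (priority 32) → {H:46, G:32, L:30, M:19}
serve next job → H; now {G:32, L:30, M:19}
serve next job → G; now {L:30, M:19}
update L to priority 54 → {L:54, M:19}
serve next job → L; now {M:19}
update M to priority 25 → {M:25}
update M to priority 47 → {M:47}
update M to priority 55 → {M:55}
serve next job → M; now {}
add B (priority 8) → {B:8}
add C (priority 40) → {C:40, B:8}
add W (priority 27) → {C:40, W:27, B:8}
add V (priority 29) → {C:40, V:29, W:27, B:8}
serve next job → C; now {V:29, W:27, B:8}
serve next job → V; now {W:27, B:8}
serve next job → W; now {B:8}
serve next job → B; now {}

F, S, H, G, L, M, C, V, W, B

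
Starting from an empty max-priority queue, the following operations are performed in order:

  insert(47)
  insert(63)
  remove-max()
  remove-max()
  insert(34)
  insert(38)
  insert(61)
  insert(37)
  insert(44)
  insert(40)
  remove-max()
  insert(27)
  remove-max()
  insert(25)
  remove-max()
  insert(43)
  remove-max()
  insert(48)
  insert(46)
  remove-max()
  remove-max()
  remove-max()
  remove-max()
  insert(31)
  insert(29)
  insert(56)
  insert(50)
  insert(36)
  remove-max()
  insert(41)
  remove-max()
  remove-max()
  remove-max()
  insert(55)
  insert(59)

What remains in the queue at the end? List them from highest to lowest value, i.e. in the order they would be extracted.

59, 55, 34, 31, 29, 27, 25

insert 47 → {47}
insert 63 → {63, 47}
remove-max → 63; now {47}
remove-max → 47; now {}
insert 34 → {34}
insert 38 → {38, 34}
insert 61 → {61, 38, 34}
insert 37 → {61, 38, 37, 34}
insert 44 → {61, 44, 38, 37, 34}
insert 40 → {61, 44, 40, 38, 37, 34}
remove-max → 61; now {44, 40, 38, 37, 34}
insert 27 → {44, 40, 38, 37, 34, 27}
remove-max → 44; now {40, 38, 37, 34, 27}
insert 25 → {40, 38, 37, 34, 27, 25}
remove-max → 40; now {38, 37, 34, 27, 25}
insert 43 → {43, 38, 37, 34, 27, 25}
remove-max → 43; now {38, 37, 34, 27, 25}
insert 48 → {48, 38, 37, 34, 27, 25}
insert 46 → {48, 46, 38, 37, 34, 27, 25}
remove-max → 48; now {46, 38, 37, 34, 27, 25}
remove-max → 46; now {38, 37, 34, 27, 25}
remove-max → 38; now {37, 34, 27, 25}
remove-max → 37; now {34, 27, 25}
insert 31 → {34, 31, 27, 25}
insert 29 → {34, 31, 29, 27, 25}
insert 56 → {56, 34, 31, 29, 27, 25}
insert 50 → {56, 50, 34, 31, 29, 27, 25}
insert 36 → {56, 50, 36, 34, 31, 29, 27, 25}
remove-max → 56; now {50, 36, 34, 31, 29, 27, 25}
insert 41 → {50, 41, 36, 34, 31, 29, 27, 25}
remove-max → 50; now {41, 36, 34, 31, 29, 27, 25}
remove-max → 41; now {36, 34, 31, 29, 27, 25}
remove-max → 36; now {34, 31, 29, 27, 25}
insert 55 → {55, 34, 31, 29, 27, 25}
insert 59 → {59, 55, 34, 31, 29, 27, 25}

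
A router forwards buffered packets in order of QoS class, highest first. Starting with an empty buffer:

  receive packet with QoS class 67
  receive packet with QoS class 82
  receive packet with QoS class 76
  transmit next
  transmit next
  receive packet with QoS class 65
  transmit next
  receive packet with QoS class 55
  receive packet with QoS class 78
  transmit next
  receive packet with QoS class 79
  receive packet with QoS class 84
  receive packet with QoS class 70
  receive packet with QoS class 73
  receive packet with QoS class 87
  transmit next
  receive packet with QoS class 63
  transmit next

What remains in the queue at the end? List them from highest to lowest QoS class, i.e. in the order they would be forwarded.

79 → 73 → 70 → 65 → 63 → 55

insert 67 → {67}
insert 82 → {82, 67}
insert 76 → {82, 76, 67}
transmit next → 82; now {76, 67}
transmit next → 76; now {67}
insert 65 → {67, 65}
transmit next → 67; now {65}
insert 55 → {65, 55}
insert 78 → {78, 65, 55}
transmit next → 78; now {65, 55}
insert 79 → {79, 65, 55}
insert 84 → {84, 79, 65, 55}
insert 70 → {84, 79, 70, 65, 55}
insert 73 → {84, 79, 73, 70, 65, 55}
insert 87 → {87, 84, 79, 73, 70, 65, 55}
transmit next → 87; now {84, 79, 73, 70, 65, 55}
insert 63 → {84, 79, 73, 70, 65, 63, 55}
transmit next → 84; now {79, 73, 70, 65, 63, 55}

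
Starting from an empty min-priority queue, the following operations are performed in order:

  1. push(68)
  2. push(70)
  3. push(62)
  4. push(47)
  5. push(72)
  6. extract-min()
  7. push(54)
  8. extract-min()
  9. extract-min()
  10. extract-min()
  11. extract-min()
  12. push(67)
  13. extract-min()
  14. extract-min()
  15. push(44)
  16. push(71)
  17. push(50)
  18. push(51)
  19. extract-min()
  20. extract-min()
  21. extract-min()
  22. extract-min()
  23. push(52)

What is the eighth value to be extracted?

insert 68 → {68}
insert 70 → {68, 70}
insert 62 → {62, 68, 70}
insert 47 → {47, 62, 68, 70}
insert 72 → {47, 62, 68, 70, 72}
extract-min → 47; now {62, 68, 70, 72}
insert 54 → {54, 62, 68, 70, 72}
extract-min → 54; now {62, 68, 70, 72}
extract-min → 62; now {68, 70, 72}
extract-min → 68; now {70, 72}
extract-min → 70; now {72}
insert 67 → {67, 72}
extract-min → 67; now {72}
extract-min → 72; now {}
insert 44 → {44}
insert 71 → {44, 71}
insert 50 → {44, 50, 71}
insert 51 → {44, 50, 51, 71}
extract-min → 44; now {50, 51, 71}
extract-min → 50; now {51, 71}
extract-min → 51; now {71}
extract-min → 71; now {}
insert 52 → {52}

44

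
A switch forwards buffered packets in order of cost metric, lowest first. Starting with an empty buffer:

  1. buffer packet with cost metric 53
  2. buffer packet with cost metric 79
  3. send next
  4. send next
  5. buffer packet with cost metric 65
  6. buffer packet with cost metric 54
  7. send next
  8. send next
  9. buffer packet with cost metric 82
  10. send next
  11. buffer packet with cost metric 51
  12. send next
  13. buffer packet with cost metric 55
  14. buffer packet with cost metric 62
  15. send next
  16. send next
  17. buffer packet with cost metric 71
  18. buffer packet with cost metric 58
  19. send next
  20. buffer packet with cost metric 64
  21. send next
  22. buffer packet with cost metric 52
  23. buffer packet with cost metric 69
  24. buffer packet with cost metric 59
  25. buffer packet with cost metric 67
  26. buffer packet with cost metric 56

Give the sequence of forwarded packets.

[53, 79, 54, 65, 82, 51, 55, 62, 58, 64]

insert 53 → {53}
insert 79 → {53, 79}
send next → 53; now {79}
send next → 79; now {}
insert 65 → {65}
insert 54 → {54, 65}
send next → 54; now {65}
send next → 65; now {}
insert 82 → {82}
send next → 82; now {}
insert 51 → {51}
send next → 51; now {}
insert 55 → {55}
insert 62 → {55, 62}
send next → 55; now {62}
send next → 62; now {}
insert 71 → {71}
insert 58 → {58, 71}
send next → 58; now {71}
insert 64 → {64, 71}
send next → 64; now {71}
insert 52 → {52, 71}
insert 69 → {52, 69, 71}
insert 59 → {52, 59, 69, 71}
insert 67 → {52, 59, 67, 69, 71}
insert 56 → {52, 56, 59, 67, 69, 71}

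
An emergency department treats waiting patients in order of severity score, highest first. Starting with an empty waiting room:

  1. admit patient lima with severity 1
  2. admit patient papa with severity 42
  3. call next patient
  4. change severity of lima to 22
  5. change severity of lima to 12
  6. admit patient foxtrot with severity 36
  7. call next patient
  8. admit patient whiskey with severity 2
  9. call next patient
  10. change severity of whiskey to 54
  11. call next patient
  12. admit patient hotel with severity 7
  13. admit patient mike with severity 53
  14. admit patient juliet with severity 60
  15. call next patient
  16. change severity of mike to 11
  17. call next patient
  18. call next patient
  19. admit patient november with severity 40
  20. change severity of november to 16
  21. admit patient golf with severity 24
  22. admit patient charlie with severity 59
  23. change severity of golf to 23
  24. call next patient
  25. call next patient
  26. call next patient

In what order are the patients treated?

[papa, foxtrot, lima, whiskey, juliet, mike, hotel, charlie, golf, november]

add lima (severity 1) → {lima:1}
add papa (severity 42) → {papa:42, lima:1}
call next patient → papa; now {lima:1}
update lima to severity 22 → {lima:22}
update lima to severity 12 → {lima:12}
add foxtrot (severity 36) → {foxtrot:36, lima:12}
call next patient → foxtrot; now {lima:12}
add whiskey (severity 2) → {lima:12, whiskey:2}
call next patient → lima; now {whiskey:2}
update whiskey to severity 54 → {whiskey:54}
call next patient → whiskey; now {}
add hotel (severity 7) → {hotel:7}
add mike (severity 53) → {mike:53, hotel:7}
add juliet (severity 60) → {juliet:60, mike:53, hotel:7}
call next patient → juliet; now {mike:53, hotel:7}
update mike to severity 11 → {mike:11, hotel:7}
call next patient → mike; now {hotel:7}
call next patient → hotel; now {}
add november (severity 40) → {november:40}
update november to severity 16 → {november:16}
add golf (severity 24) → {golf:24, november:16}
add charlie (severity 59) → {charlie:59, golf:24, november:16}
update golf to severity 23 → {charlie:59, golf:23, november:16}
call next patient → charlie; now {golf:23, november:16}
call next patient → golf; now {november:16}
call next patient → november; now {}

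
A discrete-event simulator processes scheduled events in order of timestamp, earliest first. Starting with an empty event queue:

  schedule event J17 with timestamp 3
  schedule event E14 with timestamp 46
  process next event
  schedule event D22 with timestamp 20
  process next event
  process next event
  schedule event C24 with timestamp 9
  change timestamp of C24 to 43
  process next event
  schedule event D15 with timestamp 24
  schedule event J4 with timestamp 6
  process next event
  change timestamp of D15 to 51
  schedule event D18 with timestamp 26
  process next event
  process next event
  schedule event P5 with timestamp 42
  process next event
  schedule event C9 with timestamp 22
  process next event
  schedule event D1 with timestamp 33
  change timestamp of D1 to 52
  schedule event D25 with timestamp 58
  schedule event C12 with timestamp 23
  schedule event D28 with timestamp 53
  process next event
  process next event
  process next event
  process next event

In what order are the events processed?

[J17, D22, E14, C24, J4, D18, D15, P5, C9, C12, D1, D28, D25]

add J17 (timestamp 3) → {J17:3}
add E14 (timestamp 46) → {J17:3, E14:46}
process next event → J17; now {E14:46}
add D22 (timestamp 20) → {D22:20, E14:46}
process next event → D22; now {E14:46}
process next event → E14; now {}
add C24 (timestamp 9) → {C24:9}
update C24 to timestamp 43 → {C24:43}
process next event → C24; now {}
add D15 (timestamp 24) → {D15:24}
add J4 (timestamp 6) → {J4:6, D15:24}
process next event → J4; now {D15:24}
update D15 to timestamp 51 → {D15:51}
add D18 (timestamp 26) → {D18:26, D15:51}
process next event → D18; now {D15:51}
process next event → D15; now {}
add P5 (timestamp 42) → {P5:42}
process next event → P5; now {}
add C9 (timestamp 22) → {C9:22}
process next event → C9; now {}
add D1 (timestamp 33) → {D1:33}
update D1 to timestamp 52 → {D1:52}
add D25 (timestamp 58) → {D1:52, D25:58}
add C12 (timestamp 23) → {C12:23, D1:52, D25:58}
add D28 (timestamp 53) → {C12:23, D1:52, D28:53, D25:58}
process next event → C12; now {D1:52, D28:53, D25:58}
process next event → D1; now {D28:53, D25:58}
process next event → D28; now {D25:58}
process next event → D25; now {}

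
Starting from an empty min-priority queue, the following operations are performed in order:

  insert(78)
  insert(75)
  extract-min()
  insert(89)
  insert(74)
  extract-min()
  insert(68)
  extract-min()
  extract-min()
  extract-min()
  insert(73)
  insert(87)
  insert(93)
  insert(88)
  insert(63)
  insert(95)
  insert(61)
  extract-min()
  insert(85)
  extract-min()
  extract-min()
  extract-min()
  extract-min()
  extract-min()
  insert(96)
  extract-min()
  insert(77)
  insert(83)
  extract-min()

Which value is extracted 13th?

insert 78 → {78}
insert 75 → {75, 78}
extract-min → 75; now {78}
insert 89 → {78, 89}
insert 74 → {74, 78, 89}
extract-min → 74; now {78, 89}
insert 68 → {68, 78, 89}
extract-min → 68; now {78, 89}
extract-min → 78; now {89}
extract-min → 89; now {}
insert 73 → {73}
insert 87 → {73, 87}
insert 93 → {73, 87, 93}
insert 88 → {73, 87, 88, 93}
insert 63 → {63, 73, 87, 88, 93}
insert 95 → {63, 73, 87, 88, 93, 95}
insert 61 → {61, 63, 73, 87, 88, 93, 95}
extract-min → 61; now {63, 73, 87, 88, 93, 95}
insert 85 → {63, 73, 85, 87, 88, 93, 95}
extract-min → 63; now {73, 85, 87, 88, 93, 95}
extract-min → 73; now {85, 87, 88, 93, 95}
extract-min → 85; now {87, 88, 93, 95}
extract-min → 87; now {88, 93, 95}
extract-min → 88; now {93, 95}
insert 96 → {93, 95, 96}
extract-min → 93; now {95, 96}
insert 77 → {77, 95, 96}
insert 83 → {77, 83, 95, 96}
extract-min → 77; now {83, 95, 96}

77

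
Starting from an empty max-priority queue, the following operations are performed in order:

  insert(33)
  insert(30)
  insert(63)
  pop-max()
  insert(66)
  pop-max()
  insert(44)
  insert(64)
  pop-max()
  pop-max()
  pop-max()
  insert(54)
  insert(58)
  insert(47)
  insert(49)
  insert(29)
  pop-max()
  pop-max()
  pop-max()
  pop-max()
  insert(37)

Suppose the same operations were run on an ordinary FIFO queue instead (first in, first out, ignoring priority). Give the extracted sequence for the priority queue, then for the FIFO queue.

insert 33 → {33}
insert 30 → {33, 30}
insert 63 → {63, 33, 30}
pop-max → 63; now {33, 30}
insert 66 → {66, 33, 30}
pop-max → 66; now {33, 30}
insert 44 → {44, 33, 30}
insert 64 → {64, 44, 33, 30}
pop-max → 64; now {44, 33, 30}
pop-max → 44; now {33, 30}
pop-max → 33; now {30}
insert 54 → {54, 30}
insert 58 → {58, 54, 30}
insert 47 → {58, 54, 47, 30}
insert 49 → {58, 54, 49, 47, 30}
insert 29 → {58, 54, 49, 47, 30, 29}
pop-max → 58; now {54, 49, 47, 30, 29}
pop-max → 54; now {49, 47, 30, 29}
pop-max → 49; now {47, 30, 29}
pop-max → 47; now {30, 29}
insert 37 → {37, 30, 29}

priority queue: 63 → 66 → 64 → 44 → 33 → 58 → 54 → 49 → 47; FIFO queue: 33, 30, 63, 66, 44, 64, 54, 58, 47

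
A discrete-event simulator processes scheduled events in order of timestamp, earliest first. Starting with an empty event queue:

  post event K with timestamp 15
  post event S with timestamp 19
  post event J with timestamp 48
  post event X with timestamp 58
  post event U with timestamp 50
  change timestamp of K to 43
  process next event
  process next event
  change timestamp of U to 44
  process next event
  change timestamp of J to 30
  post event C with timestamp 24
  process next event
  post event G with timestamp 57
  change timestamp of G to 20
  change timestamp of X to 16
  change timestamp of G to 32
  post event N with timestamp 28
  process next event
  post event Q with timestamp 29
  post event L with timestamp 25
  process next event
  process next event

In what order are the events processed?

[S, K, U, C, X, L, N]

add K (timestamp 15) → {K:15}
add S (timestamp 19) → {K:15, S:19}
add J (timestamp 48) → {K:15, S:19, J:48}
add X (timestamp 58) → {K:15, S:19, J:48, X:58}
add U (timestamp 50) → {K:15, S:19, J:48, U:50, X:58}
update K to timestamp 43 → {S:19, K:43, J:48, U:50, X:58}
process next event → S; now {K:43, J:48, U:50, X:58}
process next event → K; now {J:48, U:50, X:58}
update U to timestamp 44 → {U:44, J:48, X:58}
process next event → U; now {J:48, X:58}
update J to timestamp 30 → {J:30, X:58}
add C (timestamp 24) → {C:24, J:30, X:58}
process next event → C; now {J:30, X:58}
add G (timestamp 57) → {J:30, G:57, X:58}
update G to timestamp 20 → {G:20, J:30, X:58}
update X to timestamp 16 → {X:16, G:20, J:30}
update G to timestamp 32 → {X:16, J:30, G:32}
add N (timestamp 28) → {X:16, N:28, J:30, G:32}
process next event → X; now {N:28, J:30, G:32}
add Q (timestamp 29) → {N:28, Q:29, J:30, G:32}
add L (timestamp 25) → {L:25, N:28, Q:29, J:30, G:32}
process next event → L; now {N:28, Q:29, J:30, G:32}
process next event → N; now {Q:29, J:30, G:32}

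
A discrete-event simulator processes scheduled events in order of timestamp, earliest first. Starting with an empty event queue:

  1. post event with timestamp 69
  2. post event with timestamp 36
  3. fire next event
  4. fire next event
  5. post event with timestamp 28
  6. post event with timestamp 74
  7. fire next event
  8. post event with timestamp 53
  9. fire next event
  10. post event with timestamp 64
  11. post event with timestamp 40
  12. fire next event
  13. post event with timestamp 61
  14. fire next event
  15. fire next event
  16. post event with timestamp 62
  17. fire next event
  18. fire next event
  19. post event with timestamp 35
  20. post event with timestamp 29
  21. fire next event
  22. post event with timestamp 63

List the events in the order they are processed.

36, 69, 28, 53, 40, 61, 64, 62, 74, 29

insert 69 → {69}
insert 36 → {36, 69}
fire next event → 36; now {69}
fire next event → 69; now {}
insert 28 → {28}
insert 74 → {28, 74}
fire next event → 28; now {74}
insert 53 → {53, 74}
fire next event → 53; now {74}
insert 64 → {64, 74}
insert 40 → {40, 64, 74}
fire next event → 40; now {64, 74}
insert 61 → {61, 64, 74}
fire next event → 61; now {64, 74}
fire next event → 64; now {74}
insert 62 → {62, 74}
fire next event → 62; now {74}
fire next event → 74; now {}
insert 35 → {35}
insert 29 → {29, 35}
fire next event → 29; now {35}
insert 63 → {35, 63}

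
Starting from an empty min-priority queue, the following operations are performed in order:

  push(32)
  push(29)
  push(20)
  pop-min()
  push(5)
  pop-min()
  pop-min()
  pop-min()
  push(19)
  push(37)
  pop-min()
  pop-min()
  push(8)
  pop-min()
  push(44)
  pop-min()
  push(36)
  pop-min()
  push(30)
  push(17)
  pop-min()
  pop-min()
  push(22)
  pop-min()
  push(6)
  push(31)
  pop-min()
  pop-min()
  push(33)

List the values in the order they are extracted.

insert 32 → {32}
insert 29 → {29, 32}
insert 20 → {20, 29, 32}
pop-min → 20; now {29, 32}
insert 5 → {5, 29, 32}
pop-min → 5; now {29, 32}
pop-min → 29; now {32}
pop-min → 32; now {}
insert 19 → {19}
insert 37 → {19, 37}
pop-min → 19; now {37}
pop-min → 37; now {}
insert 8 → {8}
pop-min → 8; now {}
insert 44 → {44}
pop-min → 44; now {}
insert 36 → {36}
pop-min → 36; now {}
insert 30 → {30}
insert 17 → {17, 30}
pop-min → 17; now {30}
pop-min → 30; now {}
insert 22 → {22}
pop-min → 22; now {}
insert 6 → {6}
insert 31 → {6, 31}
pop-min → 6; now {31}
pop-min → 31; now {}
insert 33 → {33}

[20, 5, 29, 32, 19, 37, 8, 44, 36, 17, 30, 22, 6, 31]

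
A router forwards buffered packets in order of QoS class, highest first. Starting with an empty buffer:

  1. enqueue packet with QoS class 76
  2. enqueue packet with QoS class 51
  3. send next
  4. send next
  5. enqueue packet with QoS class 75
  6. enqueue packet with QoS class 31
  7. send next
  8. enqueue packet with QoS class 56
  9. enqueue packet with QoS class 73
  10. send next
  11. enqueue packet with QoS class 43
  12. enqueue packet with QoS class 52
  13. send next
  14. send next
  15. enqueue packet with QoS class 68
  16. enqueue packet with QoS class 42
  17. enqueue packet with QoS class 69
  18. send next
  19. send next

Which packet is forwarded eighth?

insert 76 → {76}
insert 51 → {76, 51}
send next → 76; now {51}
send next → 51; now {}
insert 75 → {75}
insert 31 → {75, 31}
send next → 75; now {31}
insert 56 → {56, 31}
insert 73 → {73, 56, 31}
send next → 73; now {56, 31}
insert 43 → {56, 43, 31}
insert 52 → {56, 52, 43, 31}
send next → 56; now {52, 43, 31}
send next → 52; now {43, 31}
insert 68 → {68, 43, 31}
insert 42 → {68, 43, 42, 31}
insert 69 → {69, 68, 43, 42, 31}
send next → 69; now {68, 43, 42, 31}
send next → 68; now {43, 42, 31}

68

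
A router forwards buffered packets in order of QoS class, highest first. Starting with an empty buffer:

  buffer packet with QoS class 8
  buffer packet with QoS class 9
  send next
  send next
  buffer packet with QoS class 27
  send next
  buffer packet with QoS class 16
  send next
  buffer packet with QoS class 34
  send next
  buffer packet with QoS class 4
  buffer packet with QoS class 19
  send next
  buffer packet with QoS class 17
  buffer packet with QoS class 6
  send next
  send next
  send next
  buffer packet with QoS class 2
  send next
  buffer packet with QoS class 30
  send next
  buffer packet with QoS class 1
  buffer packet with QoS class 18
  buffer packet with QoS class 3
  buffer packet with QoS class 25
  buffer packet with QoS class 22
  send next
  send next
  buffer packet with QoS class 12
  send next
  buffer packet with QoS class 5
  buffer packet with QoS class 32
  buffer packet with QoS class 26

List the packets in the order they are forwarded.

insert 8 → {8}
insert 9 → {9, 8}
send next → 9; now {8}
send next → 8; now {}
insert 27 → {27}
send next → 27; now {}
insert 16 → {16}
send next → 16; now {}
insert 34 → {34}
send next → 34; now {}
insert 4 → {4}
insert 19 → {19, 4}
send next → 19; now {4}
insert 17 → {17, 4}
insert 6 → {17, 6, 4}
send next → 17; now {6, 4}
send next → 6; now {4}
send next → 4; now {}
insert 2 → {2}
send next → 2; now {}
insert 30 → {30}
send next → 30; now {}
insert 1 → {1}
insert 18 → {18, 1}
insert 3 → {18, 3, 1}
insert 25 → {25, 18, 3, 1}
insert 22 → {25, 22, 18, 3, 1}
send next → 25; now {22, 18, 3, 1}
send next → 22; now {18, 3, 1}
insert 12 → {18, 12, 3, 1}
send next → 18; now {12, 3, 1}
insert 5 → {12, 5, 3, 1}
insert 32 → {32, 12, 5, 3, 1}
insert 26 → {32, 26, 12, 5, 3, 1}

9 → 8 → 27 → 16 → 34 → 19 → 17 → 6 → 4 → 2 → 30 → 25 → 22 → 18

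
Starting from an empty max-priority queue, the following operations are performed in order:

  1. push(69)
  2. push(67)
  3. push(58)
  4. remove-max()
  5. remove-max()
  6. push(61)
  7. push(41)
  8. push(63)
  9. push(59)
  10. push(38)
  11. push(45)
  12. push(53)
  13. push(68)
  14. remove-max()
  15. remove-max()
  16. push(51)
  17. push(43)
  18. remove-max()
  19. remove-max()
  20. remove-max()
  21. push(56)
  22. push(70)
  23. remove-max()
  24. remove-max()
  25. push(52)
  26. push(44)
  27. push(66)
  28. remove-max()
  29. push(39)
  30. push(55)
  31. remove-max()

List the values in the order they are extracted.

[69, 67, 68, 63, 61, 59, 58, 70, 56, 66, 55]

insert 69 → {69}
insert 67 → {69, 67}
insert 58 → {69, 67, 58}
remove-max → 69; now {67, 58}
remove-max → 67; now {58}
insert 61 → {61, 58}
insert 41 → {61, 58, 41}
insert 63 → {63, 61, 58, 41}
insert 59 → {63, 61, 59, 58, 41}
insert 38 → {63, 61, 59, 58, 41, 38}
insert 45 → {63, 61, 59, 58, 45, 41, 38}
insert 53 → {63, 61, 59, 58, 53, 45, 41, 38}
insert 68 → {68, 63, 61, 59, 58, 53, 45, 41, 38}
remove-max → 68; now {63, 61, 59, 58, 53, 45, 41, 38}
remove-max → 63; now {61, 59, 58, 53, 45, 41, 38}
insert 51 → {61, 59, 58, 53, 51, 45, 41, 38}
insert 43 → {61, 59, 58, 53, 51, 45, 43, 41, 38}
remove-max → 61; now {59, 58, 53, 51, 45, 43, 41, 38}
remove-max → 59; now {58, 53, 51, 45, 43, 41, 38}
remove-max → 58; now {53, 51, 45, 43, 41, 38}
insert 56 → {56, 53, 51, 45, 43, 41, 38}
insert 70 → {70, 56, 53, 51, 45, 43, 41, 38}
remove-max → 70; now {56, 53, 51, 45, 43, 41, 38}
remove-max → 56; now {53, 51, 45, 43, 41, 38}
insert 52 → {53, 52, 51, 45, 43, 41, 38}
insert 44 → {53, 52, 51, 45, 44, 43, 41, 38}
insert 66 → {66, 53, 52, 51, 45, 44, 43, 41, 38}
remove-max → 66; now {53, 52, 51, 45, 44, 43, 41, 38}
insert 39 → {53, 52, 51, 45, 44, 43, 41, 39, 38}
insert 55 → {55, 53, 52, 51, 45, 44, 43, 41, 39, 38}
remove-max → 55; now {53, 52, 51, 45, 44, 43, 41, 39, 38}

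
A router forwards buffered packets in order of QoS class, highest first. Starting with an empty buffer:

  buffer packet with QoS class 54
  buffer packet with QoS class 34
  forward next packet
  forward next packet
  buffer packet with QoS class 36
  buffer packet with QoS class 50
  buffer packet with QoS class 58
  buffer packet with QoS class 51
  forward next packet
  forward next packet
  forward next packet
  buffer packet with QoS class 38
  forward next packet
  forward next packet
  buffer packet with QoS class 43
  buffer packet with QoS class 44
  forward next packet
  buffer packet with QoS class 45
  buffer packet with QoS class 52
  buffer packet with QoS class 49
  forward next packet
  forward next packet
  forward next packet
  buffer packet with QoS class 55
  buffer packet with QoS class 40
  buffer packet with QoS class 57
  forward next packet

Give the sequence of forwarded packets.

insert 54 → {54}
insert 34 → {54, 34}
forward next packet → 54; now {34}
forward next packet → 34; now {}
insert 36 → {36}
insert 50 → {50, 36}
insert 58 → {58, 50, 36}
insert 51 → {58, 51, 50, 36}
forward next packet → 58; now {51, 50, 36}
forward next packet → 51; now {50, 36}
forward next packet → 50; now {36}
insert 38 → {38, 36}
forward next packet → 38; now {36}
forward next packet → 36; now {}
insert 43 → {43}
insert 44 → {44, 43}
forward next packet → 44; now {43}
insert 45 → {45, 43}
insert 52 → {52, 45, 43}
insert 49 → {52, 49, 45, 43}
forward next packet → 52; now {49, 45, 43}
forward next packet → 49; now {45, 43}
forward next packet → 45; now {43}
insert 55 → {55, 43}
insert 40 → {55, 43, 40}
insert 57 → {57, 55, 43, 40}
forward next packet → 57; now {55, 43, 40}

54, 34, 58, 51, 50, 38, 36, 44, 52, 49, 45, 57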